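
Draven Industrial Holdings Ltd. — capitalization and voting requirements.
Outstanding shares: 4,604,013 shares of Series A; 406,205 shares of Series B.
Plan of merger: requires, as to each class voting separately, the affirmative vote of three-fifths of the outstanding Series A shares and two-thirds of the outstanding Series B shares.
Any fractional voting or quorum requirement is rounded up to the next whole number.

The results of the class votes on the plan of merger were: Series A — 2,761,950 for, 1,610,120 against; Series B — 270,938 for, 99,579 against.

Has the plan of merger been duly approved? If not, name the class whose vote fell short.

Series A: 3/5 of 4604013 = 2762407.80, rounded up to 2762408; 2,762,408 required, 2,761,950 in favor — not approved.
Series B: 2/3 of 406205 = 270803.33, rounded up to 270804; 270,804 required, 270,938 in favor — approved.

Not approved — the Series A shares did not give the required vote.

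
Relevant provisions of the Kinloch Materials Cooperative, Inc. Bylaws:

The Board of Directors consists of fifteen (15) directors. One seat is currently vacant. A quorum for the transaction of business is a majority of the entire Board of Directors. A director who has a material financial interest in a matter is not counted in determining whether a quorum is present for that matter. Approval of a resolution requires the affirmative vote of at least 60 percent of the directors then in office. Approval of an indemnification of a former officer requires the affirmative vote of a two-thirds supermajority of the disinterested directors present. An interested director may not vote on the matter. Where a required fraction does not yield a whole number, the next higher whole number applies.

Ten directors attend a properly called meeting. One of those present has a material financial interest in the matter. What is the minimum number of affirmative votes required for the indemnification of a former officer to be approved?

The indemnification of a former officer requires two-thirds of the disinterested directors present (10 − 1 = 9).
2/3 of 9 = 6.

6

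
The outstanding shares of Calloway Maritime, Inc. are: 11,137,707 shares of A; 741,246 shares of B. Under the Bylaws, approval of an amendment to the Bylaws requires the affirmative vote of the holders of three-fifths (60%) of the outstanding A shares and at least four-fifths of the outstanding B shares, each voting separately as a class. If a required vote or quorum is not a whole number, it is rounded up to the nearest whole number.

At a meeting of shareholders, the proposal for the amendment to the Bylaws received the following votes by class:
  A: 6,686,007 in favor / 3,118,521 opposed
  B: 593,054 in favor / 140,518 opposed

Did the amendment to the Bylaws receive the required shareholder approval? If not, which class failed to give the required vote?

Approved — every class gave the required vote.

A: 3/5 of 11137707 = 6682624.20, rounded up to 6682625; 6,682,625 required, 6,686,007 in favor — approved.
B: 4/5 of 741246 = 592996.80, rounded up to 592997; 592,997 required, 593,054 in favor — approved.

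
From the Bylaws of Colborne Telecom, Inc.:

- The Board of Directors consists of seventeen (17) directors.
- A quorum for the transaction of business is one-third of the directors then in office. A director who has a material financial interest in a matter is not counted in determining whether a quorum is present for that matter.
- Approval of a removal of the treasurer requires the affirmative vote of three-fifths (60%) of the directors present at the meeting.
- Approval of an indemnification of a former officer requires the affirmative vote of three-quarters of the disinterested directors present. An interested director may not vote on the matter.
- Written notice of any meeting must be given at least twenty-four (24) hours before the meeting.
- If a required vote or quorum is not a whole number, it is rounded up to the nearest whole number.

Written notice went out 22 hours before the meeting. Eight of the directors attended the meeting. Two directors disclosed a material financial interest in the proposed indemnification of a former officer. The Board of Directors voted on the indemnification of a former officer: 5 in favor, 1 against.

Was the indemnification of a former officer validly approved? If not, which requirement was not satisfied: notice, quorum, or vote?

Invalid — notice requirement not satisfied.

Notice: 22 hours given; 24 required (22 < 24). Not satisfied.
Quorum: 8 present, but the 2 interested directors do not count, leaving 6. Quorum is 6. Satisfied.
Vote: the indemnification of a former officer requires three-fourths of the disinterested directors present (8 − 2 = 6). 3/4 of 6 = 4.50, rounded up to 5, so 5 affirmative votes are needed; 5 voted in favor. Satisfied.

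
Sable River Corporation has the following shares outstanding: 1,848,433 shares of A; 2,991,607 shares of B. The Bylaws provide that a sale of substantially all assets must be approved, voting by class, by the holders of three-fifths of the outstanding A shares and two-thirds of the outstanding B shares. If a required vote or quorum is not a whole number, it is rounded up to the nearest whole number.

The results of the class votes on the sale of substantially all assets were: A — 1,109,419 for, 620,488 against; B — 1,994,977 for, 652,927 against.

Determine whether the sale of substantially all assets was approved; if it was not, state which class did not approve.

Approved — every class gave the required vote.

A: 3/5 of 1848433 = 1109059.80, rounded up to 1109060; 1,109,060 required, 1,109,419 in favor — approved.
B: 2/3 of 2991607 = 1994404.67, rounded up to 1994405; 1,994,405 required, 1,994,977 in favor — approved.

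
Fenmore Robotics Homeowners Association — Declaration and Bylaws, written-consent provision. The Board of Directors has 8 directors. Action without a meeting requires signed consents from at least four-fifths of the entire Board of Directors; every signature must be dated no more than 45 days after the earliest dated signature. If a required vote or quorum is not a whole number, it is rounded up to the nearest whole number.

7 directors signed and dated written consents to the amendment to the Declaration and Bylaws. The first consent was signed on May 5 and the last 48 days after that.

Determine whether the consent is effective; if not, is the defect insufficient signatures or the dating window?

Not effective — dating-window requirement not satisfied.

Signatures required: at least four-fifths of 8 — 4/5 of 8 = 6.40, rounded up to 7, so 7 needed; 7 signed. Sufficient.
Dating window: the latest signature is 48 days after the earliest; the limit is 45 days. Outside the window.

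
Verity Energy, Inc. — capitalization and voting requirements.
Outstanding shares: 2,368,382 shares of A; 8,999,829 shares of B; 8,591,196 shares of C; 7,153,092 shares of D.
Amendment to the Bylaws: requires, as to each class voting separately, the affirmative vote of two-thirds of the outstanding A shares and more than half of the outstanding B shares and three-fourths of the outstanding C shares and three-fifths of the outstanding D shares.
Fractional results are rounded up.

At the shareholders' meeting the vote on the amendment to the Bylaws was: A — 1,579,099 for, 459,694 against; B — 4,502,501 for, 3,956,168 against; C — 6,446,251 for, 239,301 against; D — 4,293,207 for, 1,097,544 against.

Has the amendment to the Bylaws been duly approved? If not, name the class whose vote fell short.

Approved — every class gave the required vote.

A: 2/3 of 2368382 = 1578921.33, rounded up to 1578922; 1,578,922 required, 1,579,099 in favor — approved.
B: a majority of 8999829 is 4499915; 4,499,915 required, 4,502,501 in favor — approved.
C: 3/4 of 8591196 = 6443397; 6,443,397 required, 6,446,251 in favor — approved.
D: 3/5 of 7153092 = 4291855.20, rounded up to 4291856; 4,291,856 required, 4,293,207 in favor — approved.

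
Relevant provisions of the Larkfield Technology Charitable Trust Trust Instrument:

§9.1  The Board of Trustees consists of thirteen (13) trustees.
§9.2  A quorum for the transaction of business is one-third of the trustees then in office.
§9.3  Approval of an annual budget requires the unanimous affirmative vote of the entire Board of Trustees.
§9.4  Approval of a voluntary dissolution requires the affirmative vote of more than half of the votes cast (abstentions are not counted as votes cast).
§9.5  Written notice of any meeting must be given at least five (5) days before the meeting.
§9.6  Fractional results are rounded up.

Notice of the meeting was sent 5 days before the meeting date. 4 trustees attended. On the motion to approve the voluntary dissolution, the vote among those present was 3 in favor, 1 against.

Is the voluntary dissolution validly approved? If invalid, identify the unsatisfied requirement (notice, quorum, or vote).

Invalid — quorum requirement not satisfied.

Notice: 5 days given; 5 required (5 ≥ 5). Satisfied.
Quorum: 4 present; quorum is 5. Not satisfied.
Vote: the voluntary dissolution requires a majority of the votes cast (4). A majority of 4 is 3, so 3 affirmative votes are needed; 3 voted in favor. Satisfied. (Moot — without a quorum no business can be validly transacted.)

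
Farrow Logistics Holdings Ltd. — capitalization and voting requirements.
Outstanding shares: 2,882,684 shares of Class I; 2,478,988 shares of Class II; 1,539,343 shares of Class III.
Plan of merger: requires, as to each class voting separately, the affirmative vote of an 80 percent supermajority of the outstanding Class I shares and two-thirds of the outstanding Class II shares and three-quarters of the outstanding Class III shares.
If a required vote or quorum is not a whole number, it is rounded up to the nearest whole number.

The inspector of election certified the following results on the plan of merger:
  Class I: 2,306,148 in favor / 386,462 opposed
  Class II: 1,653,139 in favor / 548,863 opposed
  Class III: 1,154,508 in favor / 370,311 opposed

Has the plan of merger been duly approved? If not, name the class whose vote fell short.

Approved — every class gave the required vote.

Class I: 4/5 of 2882684 = 2306147.20, rounded up to 2306148; 2,306,148 required, 2,306,148 in favor — approved.
Class II: 2/3 of 2478988 = 1652658.67, rounded up to 1652659; 1,652,659 required, 1,653,139 in favor — approved.
Class III: 3/4 of 1539343 = 1154507.25, rounded up to 1154508; 1,154,508 required, 1,154,508 in favor — approved.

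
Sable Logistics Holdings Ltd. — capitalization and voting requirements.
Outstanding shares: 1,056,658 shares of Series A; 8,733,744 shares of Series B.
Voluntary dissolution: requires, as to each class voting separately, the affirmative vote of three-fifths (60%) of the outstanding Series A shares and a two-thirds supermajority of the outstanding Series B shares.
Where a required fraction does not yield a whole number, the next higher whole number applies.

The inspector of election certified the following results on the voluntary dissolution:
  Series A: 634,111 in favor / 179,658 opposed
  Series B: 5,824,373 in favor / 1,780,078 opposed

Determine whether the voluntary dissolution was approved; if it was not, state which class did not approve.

Approved — every class gave the required vote.

Series A: 3/5 of 1056658 = 633994.80, rounded up to 633995; 633,995 required, 634,111 in favor — approved.
Series B: 2/3 of 8733744 = 5822496; 5,822,496 required, 5,824,373 in favor — approved.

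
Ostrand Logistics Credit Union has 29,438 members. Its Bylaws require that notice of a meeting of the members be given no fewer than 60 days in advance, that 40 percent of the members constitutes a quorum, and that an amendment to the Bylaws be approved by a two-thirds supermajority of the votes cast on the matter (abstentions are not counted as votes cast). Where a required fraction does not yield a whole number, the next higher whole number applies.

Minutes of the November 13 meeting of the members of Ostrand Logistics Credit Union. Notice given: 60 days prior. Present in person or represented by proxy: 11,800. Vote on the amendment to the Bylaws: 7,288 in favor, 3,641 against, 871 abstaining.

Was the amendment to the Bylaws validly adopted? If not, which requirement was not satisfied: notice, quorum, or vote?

Valid — all requirements satisfied.

Notice: 60 days given; 60 required. Satisfied.
Quorum: 40% of 29,438 = 11,775.20, rounded up to 11,776; 11,800 present. Satisfied.
Vote: requires two-thirds of the votes cast (11,800 − 871 abstaining = 10,929); 2/3 of 10929 = 7286, so 7,286 needed; 7,288 in favor. Satisfied.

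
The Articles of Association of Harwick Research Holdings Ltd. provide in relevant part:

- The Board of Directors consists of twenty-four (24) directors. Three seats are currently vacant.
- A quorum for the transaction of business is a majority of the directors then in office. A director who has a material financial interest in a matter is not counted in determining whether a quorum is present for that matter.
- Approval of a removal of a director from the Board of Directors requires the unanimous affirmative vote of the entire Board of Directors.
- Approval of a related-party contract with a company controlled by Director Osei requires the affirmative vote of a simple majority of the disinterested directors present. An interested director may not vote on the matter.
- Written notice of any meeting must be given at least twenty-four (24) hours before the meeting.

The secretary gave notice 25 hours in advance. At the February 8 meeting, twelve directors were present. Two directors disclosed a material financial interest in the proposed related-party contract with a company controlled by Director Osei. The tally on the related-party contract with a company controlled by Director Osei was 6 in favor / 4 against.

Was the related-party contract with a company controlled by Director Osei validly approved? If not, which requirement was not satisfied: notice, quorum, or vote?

Invalid — quorum requirement not satisfied.

Notice: 25 hours given; 24 required (25 ≥ 24). Satisfied.
Quorum: 12 present, but the 2 interested directors do not count, leaving 10. Quorum is 11. Not satisfied.
Vote: the related-party contract with a company controlled by Director Osei requires a majority of the disinterested directors present (12 − 2 = 10). A majority of 10 is 6, so 6 affirmative votes are needed; 6 voted in favor. Satisfied. (Moot — without a quorum no business can be validly transacted.)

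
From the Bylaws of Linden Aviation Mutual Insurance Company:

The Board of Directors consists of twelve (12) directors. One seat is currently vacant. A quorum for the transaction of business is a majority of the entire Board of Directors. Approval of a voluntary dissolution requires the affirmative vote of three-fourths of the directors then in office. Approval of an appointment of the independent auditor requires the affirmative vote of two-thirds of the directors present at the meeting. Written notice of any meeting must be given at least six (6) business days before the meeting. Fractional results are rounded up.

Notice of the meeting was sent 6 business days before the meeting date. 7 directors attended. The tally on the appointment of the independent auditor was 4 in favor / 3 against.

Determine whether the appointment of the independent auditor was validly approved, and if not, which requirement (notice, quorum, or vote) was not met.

Notice: 6 business days given; 6 required (6 ≥ 6). Satisfied.
Quorum: 7 present; quorum is 7. Satisfied.
Vote: the appointment of the independent auditor requires two-thirds of the directors present (7). 2/3 of 7 = 4.67, rounded up to 5, so 5 affirmative votes are needed; 4 voted in favor. Not satisfied.

Invalid — vote requirement not satisfied.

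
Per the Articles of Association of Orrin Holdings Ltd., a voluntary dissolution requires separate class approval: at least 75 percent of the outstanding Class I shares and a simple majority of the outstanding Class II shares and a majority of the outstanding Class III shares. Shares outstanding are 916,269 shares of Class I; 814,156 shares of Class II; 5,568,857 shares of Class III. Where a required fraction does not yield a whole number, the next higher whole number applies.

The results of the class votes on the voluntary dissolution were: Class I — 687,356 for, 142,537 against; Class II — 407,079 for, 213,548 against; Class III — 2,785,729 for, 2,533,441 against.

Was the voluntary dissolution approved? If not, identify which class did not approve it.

Approved — every class gave the required vote.

Class I: 3/4 of 916269 = 687201.75, rounded up to 687202; 687,202 required, 687,356 in favor — approved.
Class II: a majority of 814156 is 407079; 407,079 required, 407,079 in favor — approved.
Class III: a majority of 5568857 is 2784429; 2,784,429 required, 2,785,729 in favor — approved.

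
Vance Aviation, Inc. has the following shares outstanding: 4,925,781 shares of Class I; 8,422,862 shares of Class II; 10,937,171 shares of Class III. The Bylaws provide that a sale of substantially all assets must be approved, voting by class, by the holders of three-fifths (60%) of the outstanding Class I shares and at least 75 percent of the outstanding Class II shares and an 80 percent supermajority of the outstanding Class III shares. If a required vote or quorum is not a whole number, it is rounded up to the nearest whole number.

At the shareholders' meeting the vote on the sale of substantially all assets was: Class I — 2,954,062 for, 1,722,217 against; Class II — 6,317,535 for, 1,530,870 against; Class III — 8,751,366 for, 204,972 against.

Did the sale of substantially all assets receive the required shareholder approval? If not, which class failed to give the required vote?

Not approved — the Class I shares did not give the required vote.

Class I: 3/5 of 4925781 = 2955468.60, rounded up to 2955469; 2,955,469 required, 2,954,062 in favor — not approved.
Class II: 3/4 of 8422862 = 6317146.50, rounded up to 6317147; 6,317,147 required, 6,317,535 in favor — approved.
Class III: 4/5 of 10937171 = 8749736.80, rounded up to 8749737; 8,749,737 required, 8,751,366 in favor — approved.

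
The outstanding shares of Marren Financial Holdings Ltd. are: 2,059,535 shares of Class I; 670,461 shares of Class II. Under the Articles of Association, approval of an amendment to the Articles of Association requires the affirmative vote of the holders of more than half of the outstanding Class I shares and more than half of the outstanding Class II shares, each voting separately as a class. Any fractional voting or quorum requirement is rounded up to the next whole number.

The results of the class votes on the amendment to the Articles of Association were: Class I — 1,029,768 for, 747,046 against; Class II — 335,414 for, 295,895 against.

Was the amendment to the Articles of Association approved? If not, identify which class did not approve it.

Approved — every class gave the required vote.

Class I: a majority of 2059535 is 1029768; 1,029,768 required, 1,029,768 in favor — approved.
Class II: a majority of 670461 is 335231; 335,231 required, 335,414 in favor — approved.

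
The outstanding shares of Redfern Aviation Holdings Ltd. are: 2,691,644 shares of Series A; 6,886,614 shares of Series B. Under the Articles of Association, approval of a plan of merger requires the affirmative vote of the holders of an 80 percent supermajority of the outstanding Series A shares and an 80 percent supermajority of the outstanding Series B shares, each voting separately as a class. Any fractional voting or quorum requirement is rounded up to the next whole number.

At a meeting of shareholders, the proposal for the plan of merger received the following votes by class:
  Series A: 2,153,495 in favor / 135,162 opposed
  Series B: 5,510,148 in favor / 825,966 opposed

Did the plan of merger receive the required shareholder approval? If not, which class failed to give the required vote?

Series A: 4/5 of 2691644 = 2153315.20, rounded up to 2153316; 2,153,316 required, 2,153,495 in favor — approved.
Series B: 4/5 of 6886614 = 5509291.20, rounded up to 5509292; 5,509,292 required, 5,510,148 in favor — approved.

Approved — every class gave the required vote.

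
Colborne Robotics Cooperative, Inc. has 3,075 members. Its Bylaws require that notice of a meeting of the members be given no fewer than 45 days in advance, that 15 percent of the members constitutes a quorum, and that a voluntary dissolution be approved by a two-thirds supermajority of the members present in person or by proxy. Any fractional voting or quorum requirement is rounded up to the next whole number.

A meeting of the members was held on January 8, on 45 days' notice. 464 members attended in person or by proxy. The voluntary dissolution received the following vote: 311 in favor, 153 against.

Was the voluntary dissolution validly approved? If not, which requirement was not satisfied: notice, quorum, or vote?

Valid — all requirements satisfied.

Notice: 45 days given; 45 required. Satisfied.
Quorum: 15% of 3,075 = 461.25, rounded up to 462; 464 present. Satisfied.
Vote: requires two-thirds of those present (464); 2/3 of 464 = 309.33, rounded up to 310, so 310 needed; 311 in favor. Satisfied.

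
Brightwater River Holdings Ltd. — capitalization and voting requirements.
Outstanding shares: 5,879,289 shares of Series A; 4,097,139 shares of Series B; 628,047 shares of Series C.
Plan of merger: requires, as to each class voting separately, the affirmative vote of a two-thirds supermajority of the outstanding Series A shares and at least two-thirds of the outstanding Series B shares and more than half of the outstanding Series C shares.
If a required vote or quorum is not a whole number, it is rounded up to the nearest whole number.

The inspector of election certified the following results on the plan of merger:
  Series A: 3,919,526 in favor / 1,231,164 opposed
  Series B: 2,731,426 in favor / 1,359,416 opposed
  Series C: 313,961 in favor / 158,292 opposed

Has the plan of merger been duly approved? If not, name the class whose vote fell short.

Not approved — the Series C shares did not give the required vote.

Series A: 2/3 of 5879289 = 3919526; 3,919,526 required, 3,919,526 in favor — approved.
Series B: 2/3 of 4097139 = 2731426; 2,731,426 required, 2,731,426 in favor — approved.
Series C: a majority of 628047 is 314024; 314,024 required, 313,961 in favor — not approved.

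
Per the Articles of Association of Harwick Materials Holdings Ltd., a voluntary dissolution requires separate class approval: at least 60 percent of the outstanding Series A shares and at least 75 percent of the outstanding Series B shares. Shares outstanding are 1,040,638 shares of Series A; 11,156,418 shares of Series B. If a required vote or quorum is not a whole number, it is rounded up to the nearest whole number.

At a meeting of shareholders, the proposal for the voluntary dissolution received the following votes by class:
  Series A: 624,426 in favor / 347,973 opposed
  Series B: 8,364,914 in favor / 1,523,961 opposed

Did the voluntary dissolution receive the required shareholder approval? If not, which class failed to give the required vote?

Series A: 3/5 of 1040638 = 624382.80, rounded up to 624383; 624,383 required, 624,426 in favor — approved.
Series B: 3/4 of 11156418 = 8367313.50, rounded up to 8367314; 8,367,314 required, 8,364,914 in favor — not approved.

Not approved — the Series B shares did not give the required vote.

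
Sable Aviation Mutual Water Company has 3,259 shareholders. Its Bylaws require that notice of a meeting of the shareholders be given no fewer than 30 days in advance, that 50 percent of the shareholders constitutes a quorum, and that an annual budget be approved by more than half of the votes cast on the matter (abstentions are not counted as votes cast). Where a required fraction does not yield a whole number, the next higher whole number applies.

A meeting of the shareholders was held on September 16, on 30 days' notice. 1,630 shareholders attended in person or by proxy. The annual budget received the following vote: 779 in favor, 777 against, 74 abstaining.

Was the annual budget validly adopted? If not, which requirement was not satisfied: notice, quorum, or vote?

Valid — all requirements satisfied.

Notice: 30 days given; 30 required. Satisfied.
Quorum: 50% of 3,259 = 1,629.50, rounded up to 1,630; 1,630 present. Satisfied.
Vote: requires a majority of the votes cast (1,630 − 74 abstaining = 1,556); a majority of 1556 is 779, so 779 needed; 779 in favor. Satisfied.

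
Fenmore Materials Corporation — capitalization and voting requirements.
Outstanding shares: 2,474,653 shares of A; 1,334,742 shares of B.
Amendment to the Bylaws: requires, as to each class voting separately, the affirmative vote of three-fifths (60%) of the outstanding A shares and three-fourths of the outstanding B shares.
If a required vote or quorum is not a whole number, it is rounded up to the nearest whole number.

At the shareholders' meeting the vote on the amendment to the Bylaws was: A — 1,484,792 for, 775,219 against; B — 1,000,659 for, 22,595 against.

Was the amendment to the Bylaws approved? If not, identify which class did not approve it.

A: 3/5 of 2474653 = 1484791.80, rounded up to 1484792; 1,484,792 required, 1,484,792 in favor — approved.
B: 3/4 of 1334742 = 1001056.50, rounded up to 1001057; 1,001,057 required, 1,000,659 in favor — not approved.

Not approved — the B shares did not give the required vote.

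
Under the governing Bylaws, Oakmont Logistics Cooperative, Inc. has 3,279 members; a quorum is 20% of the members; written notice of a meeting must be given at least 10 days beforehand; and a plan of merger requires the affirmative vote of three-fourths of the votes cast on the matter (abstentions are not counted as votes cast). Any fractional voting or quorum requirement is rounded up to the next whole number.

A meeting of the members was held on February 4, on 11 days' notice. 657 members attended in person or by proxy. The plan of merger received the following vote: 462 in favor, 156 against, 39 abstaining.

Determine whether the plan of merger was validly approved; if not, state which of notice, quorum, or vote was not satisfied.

Notice: 11 days given; 10 required. Satisfied.
Quorum: 20% of 3,279 = 655.80, rounded up to 656; 657 present. Satisfied.
Vote: requires three-fourths of the votes cast (657 − 39 abstaining = 618); 3/4 of 618 = 463.50, rounded up to 464, so 464 needed; 462 in favor. Not satisfied.

Invalid — vote requirement not satisfied.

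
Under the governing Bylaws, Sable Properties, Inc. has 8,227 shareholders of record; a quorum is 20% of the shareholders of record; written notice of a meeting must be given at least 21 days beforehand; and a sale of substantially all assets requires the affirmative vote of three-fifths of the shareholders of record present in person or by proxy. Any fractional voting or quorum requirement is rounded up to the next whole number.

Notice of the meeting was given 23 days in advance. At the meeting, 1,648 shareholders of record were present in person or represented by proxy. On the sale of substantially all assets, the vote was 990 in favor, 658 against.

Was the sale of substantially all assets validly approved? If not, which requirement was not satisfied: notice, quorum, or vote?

Notice: 23 days given; 21 required. Satisfied.
Quorum: 20% of 8,227 = 1,645.40, rounded up to 1,646; 1,648 present. Satisfied.
Vote: requires three-fifths of those present (1,648); 3/5 of 1648 = 988.80, rounded up to 989, so 989 needed; 990 in favor. Satisfied.

Valid — all requirements satisfied.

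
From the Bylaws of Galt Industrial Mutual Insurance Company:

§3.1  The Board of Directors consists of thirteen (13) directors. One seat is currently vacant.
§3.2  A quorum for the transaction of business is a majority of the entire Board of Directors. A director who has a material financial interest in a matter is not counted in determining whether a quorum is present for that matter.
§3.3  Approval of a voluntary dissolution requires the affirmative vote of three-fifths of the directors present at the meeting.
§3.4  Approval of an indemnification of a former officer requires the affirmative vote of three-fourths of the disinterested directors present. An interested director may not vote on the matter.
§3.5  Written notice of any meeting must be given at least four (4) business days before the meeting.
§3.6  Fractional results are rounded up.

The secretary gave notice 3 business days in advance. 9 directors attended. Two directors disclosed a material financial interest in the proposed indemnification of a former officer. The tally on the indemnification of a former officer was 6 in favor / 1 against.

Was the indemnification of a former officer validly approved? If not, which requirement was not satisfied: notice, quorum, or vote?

Invalid — notice requirement not satisfied.

Notice: 3 business days given; 4 required (3 < 4). Not satisfied.
Quorum: 9 present, but the 2 interested directors do not count, leaving 7. Quorum is 7. Satisfied.
Vote: the indemnification of a former officer requires three-fourths of the disinterested directors present (9 − 2 = 7). 3/4 of 7 = 5.25, rounded up to 6, so 6 affirmative votes are needed; 6 voted in favor. Satisfied.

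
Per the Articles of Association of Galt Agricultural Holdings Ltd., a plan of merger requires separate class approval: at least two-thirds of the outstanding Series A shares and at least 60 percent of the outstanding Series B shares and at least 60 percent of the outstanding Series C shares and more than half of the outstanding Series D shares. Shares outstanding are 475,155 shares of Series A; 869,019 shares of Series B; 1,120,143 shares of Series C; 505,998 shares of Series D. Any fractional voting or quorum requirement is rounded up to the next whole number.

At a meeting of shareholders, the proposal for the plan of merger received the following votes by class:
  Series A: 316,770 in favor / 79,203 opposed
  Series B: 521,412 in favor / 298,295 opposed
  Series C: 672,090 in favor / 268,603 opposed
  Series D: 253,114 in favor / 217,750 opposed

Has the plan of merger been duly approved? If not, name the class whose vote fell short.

Approved — every class gave the required vote.

Series A: 2/3 of 475155 = 316770; 316,770 required, 316,770 in favor — approved.
Series B: 3/5 of 869019 = 521411.40, rounded up to 521412; 521,412 required, 521,412 in favor — approved.
Series C: 3/5 of 1120143 = 672085.80, rounded up to 672086; 672,086 required, 672,090 in favor — approved.
Series D: a majority of 505998 is 253000; 253,000 required, 253,114 in favor — approved.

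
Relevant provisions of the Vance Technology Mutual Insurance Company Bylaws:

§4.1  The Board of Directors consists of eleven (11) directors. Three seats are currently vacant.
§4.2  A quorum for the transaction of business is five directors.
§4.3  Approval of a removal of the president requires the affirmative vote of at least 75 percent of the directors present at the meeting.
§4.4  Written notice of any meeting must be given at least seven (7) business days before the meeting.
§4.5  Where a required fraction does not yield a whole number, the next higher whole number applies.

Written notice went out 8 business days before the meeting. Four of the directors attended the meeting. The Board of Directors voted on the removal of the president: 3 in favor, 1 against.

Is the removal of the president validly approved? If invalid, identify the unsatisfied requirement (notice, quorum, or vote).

Invalid — quorum requirement not satisfied.

Notice: 8 business days given; 7 required (8 ≥ 7). Satisfied.
Quorum: 4 present; quorum is 5. Not satisfied.
Vote: the removal of the president requires three-fourths of the directors present (4). 3/4 of 4 = 3, so 3 affirmative votes are needed; 3 voted in favor. Satisfied. (Moot — without a quorum no business can be validly transacted.)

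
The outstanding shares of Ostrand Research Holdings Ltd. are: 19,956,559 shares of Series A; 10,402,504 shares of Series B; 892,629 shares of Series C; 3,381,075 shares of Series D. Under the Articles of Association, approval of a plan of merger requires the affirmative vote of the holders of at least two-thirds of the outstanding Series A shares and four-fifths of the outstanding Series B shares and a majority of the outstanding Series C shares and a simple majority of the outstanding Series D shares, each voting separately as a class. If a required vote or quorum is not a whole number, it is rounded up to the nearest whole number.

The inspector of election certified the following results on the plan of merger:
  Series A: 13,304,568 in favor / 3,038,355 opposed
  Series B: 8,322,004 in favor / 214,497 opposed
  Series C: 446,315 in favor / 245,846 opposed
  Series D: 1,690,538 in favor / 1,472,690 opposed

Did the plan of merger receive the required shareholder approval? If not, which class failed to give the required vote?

Approved — every class gave the required vote.

Series A: 2/3 of 19956559 = 13304372.67, rounded up to 13304373; 13,304,373 required, 13,304,568 in favor — approved.
Series B: 4/5 of 10402504 = 8322003.20, rounded up to 8322004; 8,322,004 required, 8,322,004 in favor — approved.
Series C: a majority of 892629 is 446315; 446,315 required, 446,315 in favor — approved.
Series D: a majority of 3381075 is 1690538; 1,690,538 required, 1,690,538 in favor — approved.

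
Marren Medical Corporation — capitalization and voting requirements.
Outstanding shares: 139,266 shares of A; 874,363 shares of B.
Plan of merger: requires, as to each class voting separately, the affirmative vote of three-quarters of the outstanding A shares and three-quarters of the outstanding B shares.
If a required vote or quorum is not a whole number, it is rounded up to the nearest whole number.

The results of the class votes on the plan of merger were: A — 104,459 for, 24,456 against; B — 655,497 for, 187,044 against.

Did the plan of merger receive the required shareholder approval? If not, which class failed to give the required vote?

Not approved — the B shares did not give the required vote.

A: 3/4 of 139266 = 104449.50, rounded up to 104450; 104,450 required, 104,459 in favor — approved.
B: 3/4 of 874363 = 655772.25, rounded up to 655773; 655,773 required, 655,497 in favor — not approved.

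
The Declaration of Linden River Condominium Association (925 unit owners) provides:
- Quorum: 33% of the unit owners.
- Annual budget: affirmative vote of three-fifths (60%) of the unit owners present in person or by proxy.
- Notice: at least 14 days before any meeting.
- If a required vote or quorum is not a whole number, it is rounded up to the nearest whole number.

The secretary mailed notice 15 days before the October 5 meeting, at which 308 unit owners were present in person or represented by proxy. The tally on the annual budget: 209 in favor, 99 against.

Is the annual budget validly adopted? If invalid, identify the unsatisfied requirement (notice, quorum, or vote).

Notice: 15 days given; 14 required. Satisfied.
Quorum: 33% of 925 = 305.25, rounded up to 306; 308 present. Satisfied.
Vote: requires three-fifths of those present (308); 3/5 of 308 = 184.80, rounded up to 185, so 185 needed; 209 in favor. Satisfied.

Valid — all requirements satisfied.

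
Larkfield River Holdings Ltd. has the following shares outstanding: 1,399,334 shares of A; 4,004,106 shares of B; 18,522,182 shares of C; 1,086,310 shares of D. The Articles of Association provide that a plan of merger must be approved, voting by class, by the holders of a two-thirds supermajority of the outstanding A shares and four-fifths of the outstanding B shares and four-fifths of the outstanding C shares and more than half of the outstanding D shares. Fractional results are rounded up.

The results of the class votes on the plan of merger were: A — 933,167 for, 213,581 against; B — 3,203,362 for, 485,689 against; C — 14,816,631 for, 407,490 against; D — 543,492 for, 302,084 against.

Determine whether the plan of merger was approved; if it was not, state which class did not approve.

Not approved — the C shares did not give the required vote.

A: 2/3 of 1399334 = 932889.33, rounded up to 932890; 932,890 required, 933,167 in favor — approved.
B: 4/5 of 4004106 = 3203284.80, rounded up to 3203285; 3,203,285 required, 3,203,362 in favor — approved.
C: 4/5 of 18522182 = 14817745.60, rounded up to 14817746; 14,817,746 required, 14,816,631 in favor — not approved.
D: a majority of 1086310 is 543156; 543,156 required, 543,492 in favor — approved.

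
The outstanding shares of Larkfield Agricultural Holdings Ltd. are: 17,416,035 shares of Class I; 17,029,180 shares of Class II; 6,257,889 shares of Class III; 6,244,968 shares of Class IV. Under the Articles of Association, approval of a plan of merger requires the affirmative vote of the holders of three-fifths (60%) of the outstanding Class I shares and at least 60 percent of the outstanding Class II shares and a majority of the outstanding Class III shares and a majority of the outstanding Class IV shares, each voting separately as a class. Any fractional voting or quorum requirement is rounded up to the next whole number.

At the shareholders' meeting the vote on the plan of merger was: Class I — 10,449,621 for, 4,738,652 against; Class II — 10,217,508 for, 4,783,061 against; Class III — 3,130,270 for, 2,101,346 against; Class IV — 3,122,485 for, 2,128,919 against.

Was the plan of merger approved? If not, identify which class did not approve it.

Class I: 3/5 of 17416035 = 10449621; 10,449,621 required, 10,449,621 in favor — approved.
Class II: 3/5 of 17029180 = 10217508; 10,217,508 required, 10,217,508 in favor — approved.
Class III: a majority of 6257889 is 3128945; 3,128,945 required, 3,130,270 in favor — approved.
Class IV: a majority of 6244968 is 3122485; 3,122,485 required, 3,122,485 in favor — approved.

Approved — every class gave the required vote.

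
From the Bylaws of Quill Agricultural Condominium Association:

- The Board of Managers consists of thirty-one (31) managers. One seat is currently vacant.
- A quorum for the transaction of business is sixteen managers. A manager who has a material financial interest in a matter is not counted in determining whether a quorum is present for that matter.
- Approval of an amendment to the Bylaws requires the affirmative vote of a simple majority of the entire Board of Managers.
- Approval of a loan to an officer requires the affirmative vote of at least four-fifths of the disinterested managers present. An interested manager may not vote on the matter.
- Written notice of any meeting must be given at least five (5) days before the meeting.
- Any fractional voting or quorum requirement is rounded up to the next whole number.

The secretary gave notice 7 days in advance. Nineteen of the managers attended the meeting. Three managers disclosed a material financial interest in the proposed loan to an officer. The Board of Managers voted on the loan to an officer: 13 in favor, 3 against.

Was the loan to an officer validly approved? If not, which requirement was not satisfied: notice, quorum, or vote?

Notice: 7 days given; 5 required (7 ≥ 5). Satisfied.
Quorum: 19 present, but the 3 interested managers do not count, leaving 16. Quorum is 16. Satisfied.
Vote: the loan to an officer requires four-fifths of the disinterested managers present (19 − 3 = 16). 4/5 of 16 = 12.80, rounded up to 13, so 13 affirmative votes are needed; 13 voted in favor. Satisfied.

Valid — all requirements satisfied.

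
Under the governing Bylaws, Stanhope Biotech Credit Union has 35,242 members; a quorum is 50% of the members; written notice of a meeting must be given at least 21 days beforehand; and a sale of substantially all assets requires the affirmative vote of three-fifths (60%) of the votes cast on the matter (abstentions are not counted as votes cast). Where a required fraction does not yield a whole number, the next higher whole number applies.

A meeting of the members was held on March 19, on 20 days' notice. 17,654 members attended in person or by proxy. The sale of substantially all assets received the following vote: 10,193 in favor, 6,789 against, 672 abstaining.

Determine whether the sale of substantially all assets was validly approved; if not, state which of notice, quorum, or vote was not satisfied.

Notice: 20 days given; 21 required. Not satisfied.
Quorum: 50% of 35,242 = 17,621; 17,654 present. Satisfied.
Vote: requires three-fifths of the votes cast (17,654 − 672 abstaining = 16,982); 3/5 of 16982 = 10189.20, rounded up to 10190, so 10,190 needed; 10,193 in favor. Satisfied.

Invalid — notice requirement not satisfied.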